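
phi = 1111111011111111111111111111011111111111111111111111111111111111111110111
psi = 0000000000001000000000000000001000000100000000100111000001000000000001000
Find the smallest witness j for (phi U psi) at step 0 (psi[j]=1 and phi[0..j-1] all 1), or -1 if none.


(phi U psi) at 0: need smallest j with psi[j]=1 and phi[i]=1 for all i in [0,j).
Scan from step 0:
  step 0: phi=1, psi=0 -> continue
  step 1: phi=1, psi=0 -> continue
  step 2: phi=1, psi=0 -> continue
  step 3: phi=1, psi=0 -> continue
  step 7: phi=0 -> phi-prefix broken from here
  step 12: psi=1 but phi already failed -> not a witness
  step 30: psi=1 but phi already failed -> not a witness
  step 37: psi=1 but phi already failed -> not a witness
  step 46: psi=1 but phi already failed -> not a witness
  step 49: psi=1 but phi already failed -> not a witness
  step 50: psi=1 but phi already failed -> not a witness
  step 51: psi=1 but phi already failed -> not a witness
  step 57: psi=1 but phi already failed -> not a witness
  step 69: psi=1 but phi already failed -> not a witness
  end of trace: no witness -> -1
Witness step = -1

-1


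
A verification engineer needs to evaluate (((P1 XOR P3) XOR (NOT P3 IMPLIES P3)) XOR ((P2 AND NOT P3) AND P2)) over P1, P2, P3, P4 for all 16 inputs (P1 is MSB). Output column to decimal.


Formula: (((P1 XOR P3) XOR (NOT P3 IMPLIES P3)) XOR ((P2 AND NOT P3) AND P2)) over P1, P2, P3, P4 (16 rows)
Evaluate each row (bits = P1,P2,P3,P4, MSB first):
  row 0 [0000]: (((0 XOR 0) XOR (NOT 0 IMPLIES 0)) XOR ((0 AND NOT 0) AND 0)) -> 0
  row 1 [0001]: (((0 XOR 0) XOR (NOT 0 IMPLIES 0)) XOR ((0 AND NOT 0) AND 0)) -> 0
  row 2 [0010]: (((0 XOR 1) XOR (NOT 1 IMPLIES 1)) XOR ((0 AND NOT 1) AND 0)) -> 0
  row 3 [0011]: (((0 XOR 1) XOR (NOT 1 IMPLIES 1)) XOR ((0 AND NOT 1) AND 0)) -> 0
  row 4 [0100]: (((0 XOR 0) XOR (NOT 0 IMPLIES 0)) XOR ((1 AND NOT 0) AND 1)) -> 1
  row 5 [0101]: (((0 XOR 0) XOR (NOT 0 IMPLIES 0)) XOR ((1 AND NOT 0) AND 1)) -> 1
  row 6 [0110]: (((0 XOR 1) XOR (NOT 1 IMPLIES 1)) XOR ((1 AND NOT 1) AND 1)) -> 0
  row 7 [0111]: (((0 XOR 1) XOR (NOT 1 IMPLIES 1)) XOR ((1 AND NOT 1) AND 1)) -> 0
  row 8 [1000]: (((1 XOR 0) XOR (NOT 0 IMPLIES 0)) XOR ((0 AND NOT 0) AND 0)) -> 1
  row 9 [1001]: (((1 XOR 0) XOR (NOT 0 IMPLIES 0)) XOR ((0 AND NOT 0) AND 0)) -> 1
  row 10 [1010]: (((1 XOR 1) XOR (NOT 1 IMPLIES 1)) XOR ((0 AND NOT 1) AND 0)) -> 1
  row 11 [1011]: (((1 XOR 1) XOR (NOT 1 IMPLIES 1)) XOR ((0 AND NOT 1) AND 0)) -> 1
  row 12 [1100]: (((1 XOR 0) XOR (NOT 0 IMPLIES 0)) XOR ((1 AND NOT 0) AND 1)) -> 0
  row 13 [1101]: (((1 XOR 0) XOR (NOT 0 IMPLIES 0)) XOR ((1 AND NOT 0) AND 1)) -> 0
  row 14 [1110]: (((1 XOR 1) XOR (NOT 1 IMPLIES 1)) XOR ((1 AND NOT 1) AND 1)) -> 1
  row 15 [1111]: (((1 XOR 1) XOR (NOT 1 IMPLIES 1)) XOR ((1 AND NOT 1) AND 1)) -> 1
Full result column, 4 rows per line (P1,P2 fixed per line; P3,P4 runs 00..11 left to right):
  rows 0-3 [P1,P2=00]: 0000  = hex 0
  rows 4-7 [P1,P2=01]: 1100  = hex C
  rows 8-11 [P1,P2=10]: 1111  = hex F
  rows 12-15 [P1,P2=11]: 0011  = hex 3
Output column (row 0 .. row 15) = 0000110011110011
Output column grouped in 4s = 0000 1100 1111 0011 = 0x0CF3
Convert to decimal digit by digit (value = value*16 + digit):
  0 -> 0
  0*16 + 12 (C) = 12
  12*16 + 15 (F) = 207
  207*16 + 3 = 3315
Decimal = 3315

3315


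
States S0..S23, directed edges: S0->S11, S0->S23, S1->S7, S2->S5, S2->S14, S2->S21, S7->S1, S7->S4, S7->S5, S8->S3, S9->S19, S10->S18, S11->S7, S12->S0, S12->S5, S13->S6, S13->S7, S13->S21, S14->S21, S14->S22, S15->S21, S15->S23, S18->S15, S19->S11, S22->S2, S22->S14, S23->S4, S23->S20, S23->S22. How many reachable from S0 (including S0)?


BFS from S0:
  layer 0: {S0}
  layer 1: {S11, S23}
  layer 2: {S4, S7, S20, S22}
  layer 3: {S1, S2, S5, S14}
  layer 4: {S21}
Reachable set: {S0, S1, S2, S4, S5, S7, S11, S14, S20, S21, S22, S23}
Count = 12

12


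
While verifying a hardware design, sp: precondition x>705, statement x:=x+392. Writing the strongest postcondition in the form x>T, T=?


Formula: sp(P, x:=E) = exists old_x. (x = E[old_x/x]) AND P[old_x/x] (old_x is the value of x before the assignment; eliminate old_x by solving x = E[old_x/x] for old_x)
Step 1: Precondition P: x>705, i.e. old_x > 705
Step 2: Assignment gives x = old_x + 392, so old_x = x - 392
Step 3: Substitute into P: x - 392 > 705
Step 4: Simplify: x > 705+392 = 1097

1097


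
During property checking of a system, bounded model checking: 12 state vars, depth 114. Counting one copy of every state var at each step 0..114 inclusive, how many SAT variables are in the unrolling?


BMC unrolls to depth k, creating one copy of each state var for steps 0..k.
Step count = 114 + 1 = 115 (steps 0 through 114)
Vars per step = 12
Total = 12 * 115 = 1380

1380


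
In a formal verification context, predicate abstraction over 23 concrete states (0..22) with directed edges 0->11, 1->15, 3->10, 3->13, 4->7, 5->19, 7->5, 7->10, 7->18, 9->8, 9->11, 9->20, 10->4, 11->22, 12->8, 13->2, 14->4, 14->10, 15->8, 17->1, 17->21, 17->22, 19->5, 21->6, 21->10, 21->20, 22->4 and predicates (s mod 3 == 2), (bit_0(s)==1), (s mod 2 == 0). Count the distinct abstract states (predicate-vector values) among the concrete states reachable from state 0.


BFS from 0:
Concrete reachable: {0, 4, 5, 7, 10, 11, 18, 19, 22}
Abstract via predicates (s mod 3 == 2), (bit_0(s)==1), (s mod 2 == 0):
  (0,0,1) <- {0, 4, 10, 18, 22}
  (0,1,0) <- {7, 19}
  (1,1,0) <- {5, 11}
Distinct abstract states = 3

3


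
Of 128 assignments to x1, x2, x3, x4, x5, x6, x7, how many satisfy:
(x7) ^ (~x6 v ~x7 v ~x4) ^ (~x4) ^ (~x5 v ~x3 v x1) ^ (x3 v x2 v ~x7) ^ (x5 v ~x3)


CNF with 6 clauses over 7 vars (128 assignments).
An assignment satisfies CNF iff every clause has >=1 true literal.
Check each row (bits = x1,x2,x3,x4,x5,x6,x7; clause T/F shown):
  row 0 [0000000]: clauses=FTTTTT -> 0
  row 1 [0000001]: clauses=TTTTFT -> 0
  row 2 [0000010]: clauses=FTTTTT -> 0
  row 3 [0000011]: clauses=TTTTFT -> 0
  row 4 [0000100]: clauses=FTTTTT -> 0
  (every remaining row is evaluated the same way; all 128 results are listed next)
Full result column, 8 rows per line (x1,x2,x3,x4 fixed per line; x5,x6,x7 runs 000..111 left to right):
  rows 0-7 [x1,x2,x3,x4=0000]: 00000000  (ones: 0)
  rows 8-15 [x1,x2,x3,x4=0001]: 00000000  (ones: 0)
  rows 16-23 [x1,x2,x3,x4=0010]: 00000000  (ones: 0)
  rows 24-31 [x1,x2,x3,x4=0011]: 00000000  (ones: 0)
  rows 32-39 [x1,x2,x3,x4=0100]: 01010101  (ones: 4)
  rows 40-47 [x1,x2,x3,x4=0101]: 00000000  (ones: 0)
  rows 48-55 [x1,x2,x3,x4=0110]: 00000000  (ones: 0)
  rows 56-63 [x1,x2,x3,x4=0111]: 00000000  (ones: 0)
  rows 64-71 [x1,x2,x3,x4=1000]: 00000000  (ones: 0)
  rows 72-79 [x1,x2,x3,x4=1001]: 00000000  (ones: 0)
  rows 80-87 [x1,x2,x3,x4=1010]: 00000101  (ones: 2)
  rows 88-95 [x1,x2,x3,x4=1011]: 00000000  (ones: 0)
  rows 96-103 [x1,x2,x3,x4=1100]: 01010101  (ones: 4)
  rows 104-111 [x1,x2,x3,x4=1101]: 00000000  (ones: 0)
  rows 112-119 [x1,x2,x3,x4=1110]: 00000101  (ones: 2)
  rows 120-127 [x1,x2,x3,x4=1111]: 00000000  (ones: 0)
Satisfying assignments = 0+0+0+0+4+0+0+0+0+0+2+0+4+0+2+0 = 12

12


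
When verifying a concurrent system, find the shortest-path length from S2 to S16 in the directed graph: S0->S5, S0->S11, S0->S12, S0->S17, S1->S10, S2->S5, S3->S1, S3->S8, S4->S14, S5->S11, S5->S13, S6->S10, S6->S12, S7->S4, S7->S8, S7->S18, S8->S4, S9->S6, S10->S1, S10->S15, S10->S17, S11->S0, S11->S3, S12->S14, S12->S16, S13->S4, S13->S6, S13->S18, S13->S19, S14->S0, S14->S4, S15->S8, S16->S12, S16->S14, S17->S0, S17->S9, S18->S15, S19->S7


BFS layer-by-layer from S2:
  dist 0: {S2}
  dist 1: {S5}
  dist 2: {S11, S13}
  dist 3: {S0, S3, S4, S6, S18, S19}
  dist 4: {S1, S7, S8, S10, S12, S14, S15, S17}
  dist 5: {S9, S16}
  -> S16 reached at distance 5
Shortest path length = 5

5


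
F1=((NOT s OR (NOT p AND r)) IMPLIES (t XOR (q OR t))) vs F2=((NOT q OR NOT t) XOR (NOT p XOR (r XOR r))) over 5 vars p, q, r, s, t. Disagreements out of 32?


F1 = ((NOT s OR (NOT p AND r)) IMPLIES (t XOR (q OR t)))
F2 = ((NOT q OR NOT t) XOR (NOT p XOR (r XOR r)))
Evaluate both on each of 32 rows (bits = p,q,r,s,t):
  row 0 [00000]: F1=0 F2=0 -> 0
  row 1 [00001]: F1=0 F2=0 -> 0
  row 2 [00010]: F1=1 F2=0 (differ) -> 1
  row 3 [00011]: F1=1 F2=0 (differ) -> 1
  row 4 [00100]: F1=0 F2=0 -> 0
  row 5 [00101]: F1=0 F2=0 -> 0
  row 6 [00110]: F1=0 F2=0 -> 0
  row 7 [00111]: F1=0 F2=0 -> 0
  row 8 [01000]: F1=1 F2=0 (differ) -> 1
  row 9 [01001]: F1=0 F2=1 (differ) -> 1
  row 10 [01010]: F1=1 F2=0 (differ) -> 1
  row 11 [01011]: F1=1 F2=1 -> 0
  row 12 [01100]: F1=1 F2=0 (differ) -> 1
  row 13 [01101]: F1=0 F2=1 (differ) -> 1
  row 14 [01110]: F1=1 F2=0 (differ) -> 1
  row 15 [01111]: F1=0 F2=1 (differ) -> 1
  row 16 [10000]: F1=0 F2=1 (differ) -> 1
  row 17 [10001]: F1=0 F2=1 (differ) -> 1
  row 18 [10010]: F1=1 F2=1 -> 0
  row 19 [10011]: F1=1 F2=1 -> 0
  row 20 [10100]: F1=0 F2=1 (differ) -> 1
  row 21 [10101]: F1=0 F2=1 (differ) -> 1
  row 22 [10110]: F1=1 F2=1 -> 0
  row 23 [10111]: F1=1 F2=1 -> 0
  row 24 [11000]: F1=1 F2=1 -> 0
  row 25 [11001]: F1=0 F2=0 -> 0
  row 26 [11010]: F1=1 F2=1 -> 0
  row 27 [11011]: F1=1 F2=0 (differ) -> 1
  row 28 [11100]: F1=1 F2=1 -> 0
  row 29 [11101]: F1=0 F2=0 -> 0
  row 30 [11110]: F1=1 F2=1 -> 0
  row 31 [11111]: F1=1 F2=0 (differ) -> 1
Full result column, 8 rows per line (p,q fixed per line; r,s,t runs 000..111 left to right):
  rows 0-7 [p,q=00]: 00110000  (ones: 2)
  rows 8-15 [p,q=01]: 11101111  (ones: 7)
  rows 16-23 [p,q=10]: 11001100  (ones: 4)
  rows 24-31 [p,q=11]: 00010001  (ones: 2)
Disagreements = 2+7+4+2 = 15

15


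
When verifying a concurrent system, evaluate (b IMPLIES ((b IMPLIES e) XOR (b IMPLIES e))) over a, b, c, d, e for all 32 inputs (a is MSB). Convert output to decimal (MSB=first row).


Formula: (b IMPLIES ((b IMPLIES e) XOR (b IMPLIES e))) over a, b, c, d, e (32 rows)
Evaluate each row (bits = a,b,c,d,e, MSB first):
  row 0 [00000]: (0 IMPLIES ((0 IMPLIES 0) XOR (0 IMPLIES 0))) -> 1
  row 1 [00001]: (0 IMPLIES ((0 IMPLIES 1) XOR (0 IMPLIES 1))) -> 1
  row 2 [00010]: (0 IMPLIES ((0 IMPLIES 0) XOR (0 IMPLIES 0))) -> 1
  row 3 [00011]: (0 IMPLIES ((0 IMPLIES 1) XOR (0 IMPLIES 1))) -> 1
  row 4 [00100]: (0 IMPLIES ((0 IMPLIES 0) XOR (0 IMPLIES 0))) -> 1
  row 5 [00101]: (0 IMPLIES ((0 IMPLIES 1) XOR (0 IMPLIES 1))) -> 1
  row 6 [00110]: (0 IMPLIES ((0 IMPLIES 0) XOR (0 IMPLIES 0))) -> 1
  row 7 [00111]: (0 IMPLIES ((0 IMPLIES 1) XOR (0 IMPLIES 1))) -> 1
  row 8 [01000]: (1 IMPLIES ((1 IMPLIES 0) XOR (1 IMPLIES 0))) -> 0
  row 9 [01001]: (1 IMPLIES ((1 IMPLIES 1) XOR (1 IMPLIES 1))) -> 0
  row 10 [01010]: (1 IMPLIES ((1 IMPLIES 0) XOR (1 IMPLIES 0))) -> 0
  row 11 [01011]: (1 IMPLIES ((1 IMPLIES 1) XOR (1 IMPLIES 1))) -> 0
  row 12 [01100]: (1 IMPLIES ((1 IMPLIES 0) XOR (1 IMPLIES 0))) -> 0
  row 13 [01101]: (1 IMPLIES ((1 IMPLIES 1) XOR (1 IMPLIES 1))) -> 0
  row 14 [01110]: (1 IMPLIES ((1 IMPLIES 0) XOR (1 IMPLIES 0))) -> 0
  row 15 [01111]: (1 IMPLIES ((1 IMPLIES 1) XOR (1 IMPLIES 1))) -> 0
  row 16 [10000]: (0 IMPLIES ((0 IMPLIES 0) XOR (0 IMPLIES 0))) -> 1
  row 17 [10001]: (0 IMPLIES ((0 IMPLIES 1) XOR (0 IMPLIES 1))) -> 1
  row 18 [10010]: (0 IMPLIES ((0 IMPLIES 0) XOR (0 IMPLIES 0))) -> 1
  row 19 [10011]: (0 IMPLIES ((0 IMPLIES 1) XOR (0 IMPLIES 1))) -> 1
  row 20 [10100]: (0 IMPLIES ((0 IMPLIES 0) XOR (0 IMPLIES 0))) -> 1
  row 21 [10101]: (0 IMPLIES ((0 IMPLIES 1) XOR (0 IMPLIES 1))) -> 1
  row 22 [10110]: (0 IMPLIES ((0 IMPLIES 0) XOR (0 IMPLIES 0))) -> 1
  row 23 [10111]: (0 IMPLIES ((0 IMPLIES 1) XOR (0 IMPLIES 1))) -> 1
  row 24 [11000]: (1 IMPLIES ((1 IMPLIES 0) XOR (1 IMPLIES 0))) -> 0
  row 25 [11001]: (1 IMPLIES ((1 IMPLIES 1) XOR (1 IMPLIES 1))) -> 0
  row 26 [11010]: (1 IMPLIES ((1 IMPLIES 0) XOR (1 IMPLIES 0))) -> 0
  row 27 [11011]: (1 IMPLIES ((1 IMPLIES 1) XOR (1 IMPLIES 1))) -> 0
  row 28 [11100]: (1 IMPLIES ((1 IMPLIES 0) XOR (1 IMPLIES 0))) -> 0
  row 29 [11101]: (1 IMPLIES ((1 IMPLIES 1) XOR (1 IMPLIES 1))) -> 0
  row 30 [11110]: (1 IMPLIES ((1 IMPLIES 0) XOR (1 IMPLIES 0))) -> 0
  row 31 [11111]: (1 IMPLIES ((1 IMPLIES 1) XOR (1 IMPLIES 1))) -> 0
Full result column, 4 rows per line (a,b,c fixed per line; d,e runs 00..11 left to right):
  rows 0-3 [a,b,c=000]: 1111  = hex F
  rows 4-7 [a,b,c=001]: 1111  = hex F
  rows 8-11 [a,b,c=010]: 0000  = hex 0
  rows 12-15 [a,b,c=011]: 0000  = hex 0
  rows 16-19 [a,b,c=100]: 1111  = hex F
  rows 20-23 [a,b,c=101]: 1111  = hex F
  rows 24-27 [a,b,c=110]: 0000  = hex 0
  rows 28-31 [a,b,c=111]: 0000  = hex 0
Output column (row 0 .. row 31) = 11111111000000001111111100000000
Output column grouped in 4s = 1111 1111 0000 0000 1111 1111 0000 0000 = 0xFF00FF00
Convert to decimal digit by digit (value = value*16 + digit):
  F -> 15
  15*16 + 15 (F) = 255
  255*16 + 0 = 4080
  4080*16 + 0 = 65280
  65280*16 + 15 (F) = 1044495
  1044495*16 + 15 (F) = 16711935
  16711935*16 + 0 = 267390960
  267390960*16 + 0 = 4278255360
Decimal = 4278255360

4278255360


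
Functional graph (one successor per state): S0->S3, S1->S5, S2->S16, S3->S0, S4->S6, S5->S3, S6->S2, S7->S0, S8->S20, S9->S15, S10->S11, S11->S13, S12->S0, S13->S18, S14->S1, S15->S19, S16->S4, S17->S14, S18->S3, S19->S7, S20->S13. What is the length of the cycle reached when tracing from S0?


Trace from S0 until a state repeats:
  S0 -> S3 -> S0
S0 first seen at step 0, revisited at step 2.
Cycle length = 2 - 0 = 2

2


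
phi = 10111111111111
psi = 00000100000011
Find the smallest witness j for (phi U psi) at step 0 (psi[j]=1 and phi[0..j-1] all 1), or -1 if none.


(phi U psi) at 0: need smallest j with psi[j]=1 and phi[i]=1 for all i in [0,j).
Scan from step 0:
  step 0: phi=1, psi=0 -> continue
  step 1: phi=0 -> phi-prefix broken from here
  step 5: psi=1 but phi already failed -> not a witness
  step 12: psi=1 but phi already failed -> not a witness
  step 13: psi=1 but phi already failed -> not a witness
  end of trace: no witness -> -1
Witness step = -1

-1


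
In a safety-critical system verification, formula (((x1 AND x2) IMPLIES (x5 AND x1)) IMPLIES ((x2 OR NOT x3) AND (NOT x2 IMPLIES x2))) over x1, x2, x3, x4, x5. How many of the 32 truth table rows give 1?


Formula: (((x1 AND x2) IMPLIES (x5 AND x1)) IMPLIES ((x2 OR NOT x3) AND (NOT x2 IMPLIES x2))) over 5 vars (32 rows)
Evaluate each row (x1, x2, x3, x4, x5 as bits, MSB first):
  row 0 [00000]: (((0 AND 0) IMPLIES (0 AND 0)) IMPLIES ((0 OR NOT 0) AND (NOT 0 IMPLIES 0))) -> 0
  row 1 [00001]: (((0 AND 0) IMPLIES (1 AND 0)) IMPLIES ((0 OR NOT 0) AND (NOT 0 IMPLIES 0))) -> 0
  row 2 [00010]: (((0 AND 0) IMPLIES (0 AND 0)) IMPLIES ((0 OR NOT 0) AND (NOT 0 IMPLIES 0))) -> 0
  row 3 [00011]: (((0 AND 0) IMPLIES (1 AND 0)) IMPLIES ((0 OR NOT 0) AND (NOT 0 IMPLIES 0))) -> 0
  row 4 [00100]: (((0 AND 0) IMPLIES (0 AND 0)) IMPLIES ((0 OR NOT 1) AND (NOT 0 IMPLIES 0))) -> 0
  row 5 [00101]: (((0 AND 0) IMPLIES (1 AND 0)) IMPLIES ((0 OR NOT 1) AND (NOT 0 IMPLIES 0))) -> 0
  row 6 [00110]: (((0 AND 0) IMPLIES (0 AND 0)) IMPLIES ((0 OR NOT 1) AND (NOT 0 IMPLIES 0))) -> 0
  row 7 [00111]: (((0 AND 0) IMPLIES (1 AND 0)) IMPLIES ((0 OR NOT 1) AND (NOT 0 IMPLIES 0))) -> 0
  row 8 [01000]: (((0 AND 1) IMPLIES (0 AND 0)) IMPLIES ((1 OR NOT 0) AND (NOT 1 IMPLIES 1))) -> 1
  row 9 [01001]: (((0 AND 1) IMPLIES (1 AND 0)) IMPLIES ((1 OR NOT 0) AND (NOT 1 IMPLIES 1))) -> 1
  row 10 [01010]: (((0 AND 1) IMPLIES (0 AND 0)) IMPLIES ((1 OR NOT 0) AND (NOT 1 IMPLIES 1))) -> 1
  row 11 [01011]: (((0 AND 1) IMPLIES (1 AND 0)) IMPLIES ((1 OR NOT 0) AND (NOT 1 IMPLIES 1))) -> 1
  row 12 [01100]: (((0 AND 1) IMPLIES (0 AND 0)) IMPLIES ((1 OR NOT 1) AND (NOT 1 IMPLIES 1))) -> 1
  row 13 [01101]: (((0 AND 1) IMPLIES (1 AND 0)) IMPLIES ((1 OR NOT 1) AND (NOT 1 IMPLIES 1))) -> 1
  row 14 [01110]: (((0 AND 1) IMPLIES (0 AND 0)) IMPLIES ((1 OR NOT 1) AND (NOT 1 IMPLIES 1))) -> 1
  row 15 [01111]: (((0 AND 1) IMPLIES (1 AND 0)) IMPLIES ((1 OR NOT 1) AND (NOT 1 IMPLIES 1))) -> 1
  row 16 [10000]: (((1 AND 0) IMPLIES (0 AND 1)) IMPLIES ((0 OR NOT 0) AND (NOT 0 IMPLIES 0))) -> 0
  row 17 [10001]: (((1 AND 0) IMPLIES (1 AND 1)) IMPLIES ((0 OR NOT 0) AND (NOT 0 IMPLIES 0))) -> 0
  row 18 [10010]: (((1 AND 0) IMPLIES (0 AND 1)) IMPLIES ((0 OR NOT 0) AND (NOT 0 IMPLIES 0))) -> 0
  row 19 [10011]: (((1 AND 0) IMPLIES (1 AND 1)) IMPLIES ((0 OR NOT 0) AND (NOT 0 IMPLIES 0))) -> 0
  row 20 [10100]: (((1 AND 0) IMPLIES (0 AND 1)) IMPLIES ((0 OR NOT 1) AND (NOT 0 IMPLIES 0))) -> 0
  row 21 [10101]: (((1 AND 0) IMPLIES (1 AND 1)) IMPLIES ((0 OR NOT 1) AND (NOT 0 IMPLIES 0))) -> 0
  row 22 [10110]: (((1 AND 0) IMPLIES (0 AND 1)) IMPLIES ((0 OR NOT 1) AND (NOT 0 IMPLIES 0))) -> 0
  row 23 [10111]: (((1 AND 0) IMPLIES (1 AND 1)) IMPLIES ((0 OR NOT 1) AND (NOT 0 IMPLIES 0))) -> 0
  row 24 [11000]: (((1 AND 1) IMPLIES (0 AND 1)) IMPLIES ((1 OR NOT 0) AND (NOT 1 IMPLIES 1))) -> 1
  row 25 [11001]: (((1 AND 1) IMPLIES (1 AND 1)) IMPLIES ((1 OR NOT 0) AND (NOT 1 IMPLIES 1))) -> 1
  row 26 [11010]: (((1 AND 1) IMPLIES (0 AND 1)) IMPLIES ((1 OR NOT 0) AND (NOT 1 IMPLIES 1))) -> 1
  row 27 [11011]: (((1 AND 1) IMPLIES (1 AND 1)) IMPLIES ((1 OR NOT 0) AND (NOT 1 IMPLIES 1))) -> 1
  row 28 [11100]: (((1 AND 1) IMPLIES (0 AND 1)) IMPLIES ((1 OR NOT 1) AND (NOT 1 IMPLIES 1))) -> 1
  row 29 [11101]: (((1 AND 1) IMPLIES (1 AND 1)) IMPLIES ((1 OR NOT 1) AND (NOT 1 IMPLIES 1))) -> 1
  row 30 [11110]: (((1 AND 1) IMPLIES (0 AND 1)) IMPLIES ((1 OR NOT 1) AND (NOT 1 IMPLIES 1))) -> 1
  row 31 [11111]: (((1 AND 1) IMPLIES (1 AND 1)) IMPLIES ((1 OR NOT 1) AND (NOT 1 IMPLIES 1))) -> 1
Full result column, 8 rows per line (x1,x2 fixed per line; x3,x4,x5 runs 000..111 left to right):
  rows 0-7 [x1,x2=00]: 00000000  (ones: 0)
  rows 8-15 [x1,x2=01]: 11111111  (ones: 8)
  rows 16-23 [x1,x2=10]: 00000000  (ones: 0)
  rows 24-31 [x1,x2=11]: 11111111  (ones: 8)
Count of 1-rows = 0+8+0+8 = 16

16


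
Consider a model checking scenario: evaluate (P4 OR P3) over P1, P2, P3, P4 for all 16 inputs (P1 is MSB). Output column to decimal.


Formula: (P4 OR P3) over P1, P2, P3, P4 (16 rows)
Evaluate each row (bits = P1,P2,P3,P4, MSB first):
  row 0 [0000]: (0 OR 0) -> 0
  row 1 [0001]: (1 OR 0) -> 1
  row 2 [0010]: (0 OR 1) -> 1
  row 3 [0011]: (1 OR 1) -> 1
  row 4 [0100]: (0 OR 0) -> 0
  row 5 [0101]: (1 OR 0) -> 1
  row 6 [0110]: (0 OR 1) -> 1
  row 7 [0111]: (1 OR 1) -> 1
  row 8 [1000]: (0 OR 0) -> 0
  row 9 [1001]: (1 OR 0) -> 1
  row 10 [1010]: (0 OR 1) -> 1
  row 11 [1011]: (1 OR 1) -> 1
  row 12 [1100]: (0 OR 0) -> 0
  row 13 [1101]: (1 OR 0) -> 1
  row 14 [1110]: (0 OR 1) -> 1
  row 15 [1111]: (1 OR 1) -> 1
Full result column, 4 rows per line (P1,P2 fixed per line; P3,P4 runs 00..11 left to right):
  rows 0-3 [P1,P2=00]: 0111  = hex 7
  rows 4-7 [P1,P2=01]: 0111  = hex 7
  rows 8-11 [P1,P2=10]: 0111  = hex 7
  rows 12-15 [P1,P2=11]: 0111  = hex 7
Output column (row 0 .. row 15) = 0111011101110111
Output column grouped in 4s = 0111 0111 0111 0111 = 0x7777
Convert to decimal digit by digit (value = value*16 + digit):
  7 -> 7
  7*16 + 7 = 119
  119*16 + 7 = 1911
  1911*16 + 7 = 30583
Decimal = 30583

30583


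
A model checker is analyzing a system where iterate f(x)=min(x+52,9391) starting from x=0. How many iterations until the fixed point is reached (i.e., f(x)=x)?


Step 1: x=0, cap=9391, increment=52
Step 2: x grows by 52 each step until capped at 9391; fixed point is x=9391
Step 3: iterations = ceil(9391/52) = 181

181


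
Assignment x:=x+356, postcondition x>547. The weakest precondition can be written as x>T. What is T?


Formula: wp(x:=E, P) = P[E/x] (substitute E for x in postcondition)
Step 1: Postcondition: x>547
Step 2: Substitute x+356 for x: x+356>547
Step 3: Solve for x: x > 547-356 = 191

191


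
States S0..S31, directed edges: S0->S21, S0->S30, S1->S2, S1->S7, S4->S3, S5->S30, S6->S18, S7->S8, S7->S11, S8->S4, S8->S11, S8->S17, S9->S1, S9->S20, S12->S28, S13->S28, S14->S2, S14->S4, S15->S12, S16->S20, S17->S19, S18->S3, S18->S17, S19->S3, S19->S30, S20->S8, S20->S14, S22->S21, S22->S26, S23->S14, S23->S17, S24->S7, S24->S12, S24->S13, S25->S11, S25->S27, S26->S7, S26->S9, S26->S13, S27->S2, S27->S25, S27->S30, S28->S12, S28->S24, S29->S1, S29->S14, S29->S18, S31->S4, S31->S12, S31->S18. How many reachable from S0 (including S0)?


BFS from S0:
  layer 0: {S0}
  layer 1: {S21, S30}
Reachable set: {S0, S21, S30}
Count = 3

3


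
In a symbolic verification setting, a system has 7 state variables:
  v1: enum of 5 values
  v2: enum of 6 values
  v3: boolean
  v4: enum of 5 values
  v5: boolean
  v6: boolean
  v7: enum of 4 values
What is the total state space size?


State space = product of domain sizes of all variables.
Domain sizes:
  v1 (enum of 5 values): 5
  v2 (enum of 6 values): 6
  v3 (boolean): 2
  v4 (enum of 5 values): 5
  v5 (boolean): 2
  v6 (boolean): 2
  v7 (enum of 4 values): 4
Product = 5 * 6 * 2 * 5 * 2 * 2 * 4 = 4800

4800


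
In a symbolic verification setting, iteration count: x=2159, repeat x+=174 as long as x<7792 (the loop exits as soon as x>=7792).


Step 1: x goes from 2159 toward 7792 by 174; the body runs while x<7792, so iterations = ceil((bound-start)/step)
Step 2: Distance=5633
Step 3: ceil(5633/174)=33

33


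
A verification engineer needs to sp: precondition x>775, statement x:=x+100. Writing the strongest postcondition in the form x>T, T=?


Formula: sp(P, x:=E) = exists old_x. (x = E[old_x/x]) AND P[old_x/x] (old_x is the value of x before the assignment; eliminate old_x by solving x = E[old_x/x] for old_x)
Step 1: Precondition P: x>775, i.e. old_x > 775
Step 2: Assignment gives x = old_x + 100, so old_x = x - 100
Step 3: Substitute into P: x - 100 > 775
Step 4: Simplify: x > 775+100 = 875

875


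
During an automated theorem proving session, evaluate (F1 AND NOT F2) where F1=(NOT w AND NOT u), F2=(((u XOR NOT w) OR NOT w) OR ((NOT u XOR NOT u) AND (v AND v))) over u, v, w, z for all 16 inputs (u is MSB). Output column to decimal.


F1 = (NOT w AND NOT u)
F2 = (((u XOR NOT w) OR NOT w) OR ((NOT u XOR NOT u) AND (v AND v)))
Counterexample to F1=>F2 is where F1=1 and F2=0.
Evaluate each row (bits = u,v,w,z, MSB first):
  row 0 [0000]: F1=1 F2=1 -> F1&~F2 -> 0
  row 1 [0001]: F1=1 F2=1 -> F1&~F2 -> 0
  row 2 [0010]: F1=0 F2=0 -> F1&~F2 -> 0
  row 3 [0011]: F1=0 F2=0 -> F1&~F2 -> 0
  row 4 [0100]: F1=1 F2=1 -> F1&~F2 -> 0
  row 5 [0101]: F1=1 F2=1 -> F1&~F2 -> 0
  row 6 [0110]: F1=0 F2=0 -> F1&~F2 -> 0
  row 7 [0111]: F1=0 F2=0 -> F1&~F2 -> 0
  row 8 [1000]: F1=0 F2=1 -> F1&~F2 -> 0
  row 9 [1001]: F1=0 F2=1 -> F1&~F2 -> 0
  row 10 [1010]: F1=0 F2=1 -> F1&~F2 -> 0
  row 11 [1011]: F1=0 F2=1 -> F1&~F2 -> 0
  row 12 [1100]: F1=0 F2=1 -> F1&~F2 -> 0
  row 13 [1101]: F1=0 F2=1 -> F1&~F2 -> 0
  row 14 [1110]: F1=0 F2=1 -> F1&~F2 -> 0
  row 15 [1111]: F1=0 F2=1 -> F1&~F2 -> 0
Full result column, 4 rows per line (u,v fixed per line; w,z runs 00..11 left to right):
  rows 0-3 [u,v=00]: 0000  = hex 0
  rows 4-7 [u,v=01]: 0000  = hex 0
  rows 8-11 [u,v=10]: 0000  = hex 0
  rows 12-15 [u,v=11]: 0000  = hex 0
Counterexample vector (row 0 .. row 15) = 0000000000000000
Output column grouped in 4s = 0000 0000 0000 0000 = 0x0000
Convert to decimal digit by digit (value = value*16 + digit):
  0 -> 0
  0*16 + 0 = 0
  0*16 + 0 = 0
  0*16 + 0 = 0
Decimal = 0

0


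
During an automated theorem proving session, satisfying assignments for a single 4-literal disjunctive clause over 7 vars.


Step 1: Total=2^7=128
Step 2: Unsat when all 4 false: 2^3=8
Step 3: Sat=128-8=120

120


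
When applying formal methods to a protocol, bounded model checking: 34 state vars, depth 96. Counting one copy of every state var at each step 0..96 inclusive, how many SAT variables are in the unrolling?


BMC unrolls to depth k, creating one copy of each state var for steps 0..k.
Step count = 96 + 1 = 97 (steps 0 through 96)
Vars per step = 34
Total = 34 * 97 = 3298

3298


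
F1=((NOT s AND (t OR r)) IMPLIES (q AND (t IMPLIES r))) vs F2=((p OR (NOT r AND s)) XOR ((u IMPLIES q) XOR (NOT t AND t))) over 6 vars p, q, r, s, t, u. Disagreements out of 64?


F1 = ((NOT s AND (t OR r)) IMPLIES (q AND (t IMPLIES r)))
F2 = ((p OR (NOT r AND s)) XOR ((u IMPLIES q) XOR (NOT t AND t)))
Evaluate both on each of 64 rows (bits = p,q,r,s,t,u):
  row 0 [000000]: F1=1 F2=1 -> 0
  row 1 [000001]: F1=1 F2=0 (differ) -> 1
  row 2 [000010]: F1=0 F2=1 (differ) -> 1
  row 3 [000011]: F1=0 F2=0 -> 0
  row 4 [000100]: F1=1 F2=0 (differ) -> 1
  (every remaining row is evaluated the same way; all 64 results are listed next)
Full result column, 8 rows per line (p,q,r fixed per line; s,t,u runs 000..111 left to right):
  rows 0-7 [p,q,r=000]: 01101010  (ones: 4)
  rows 8-15 [p,q,r=001]: 10100101  (ones: 4)
  rows 16-23 [p,q,r=010]: 00111111  (ones: 6)
  rows 24-31 [p,q,r=011]: 00000000  (ones: 0)
  rows 32-39 [p,q,r=100]: 10011010  (ones: 4)
  rows 40-47 [p,q,r=101]: 01011010  (ones: 4)
  rows 48-55 [p,q,r=110]: 11001111  (ones: 6)
  rows 56-63 [p,q,r=111]: 11111111  (ones: 8)
Disagreements = 4+4+6+0+4+4+6+8 = 36

36


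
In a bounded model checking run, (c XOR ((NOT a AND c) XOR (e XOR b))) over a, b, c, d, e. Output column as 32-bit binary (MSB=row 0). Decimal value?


Formula: (c XOR ((NOT a AND c) XOR (e XOR b))) over a, b, c, d, e (32 rows)
Evaluate each row (bits = a,b,c,d,e, MSB first):
  row 0 [00000]: (0 XOR ((NOT 0 AND 0) XOR (0 XOR 0))) -> 0
  row 1 [00001]: (0 XOR ((NOT 0 AND 0) XOR (1 XOR 0))) -> 1
  row 2 [00010]: (0 XOR ((NOT 0 AND 0) XOR (0 XOR 0))) -> 0
  row 3 [00011]: (0 XOR ((NOT 0 AND 0) XOR (1 XOR 0))) -> 1
  row 4 [00100]: (1 XOR ((NOT 0 AND 1) XOR (0 XOR 0))) -> 0
  row 5 [00101]: (1 XOR ((NOT 0 AND 1) XOR (1 XOR 0))) -> 1
  row 6 [00110]: (1 XOR ((NOT 0 AND 1) XOR (0 XOR 0))) -> 0
  row 7 [00111]: (1 XOR ((NOT 0 AND 1) XOR (1 XOR 0))) -> 1
  row 8 [01000]: (0 XOR ((NOT 0 AND 0) XOR (0 XOR 1))) -> 1
  row 9 [01001]: (0 XOR ((NOT 0 AND 0) XOR (1 XOR 1))) -> 0
  row 10 [01010]: (0 XOR ((NOT 0 AND 0) XOR (0 XOR 1))) -> 1
  row 11 [01011]: (0 XOR ((NOT 0 AND 0) XOR (1 XOR 1))) -> 0
  row 12 [01100]: (1 XOR ((NOT 0 AND 1) XOR (0 XOR 1))) -> 1
  row 13 [01101]: (1 XOR ((NOT 0 AND 1) XOR (1 XOR 1))) -> 0
  row 14 [01110]: (1 XOR ((NOT 0 AND 1) XOR (0 XOR 1))) -> 1
  row 15 [01111]: (1 XOR ((NOT 0 AND 1) XOR (1 XOR 1))) -> 0
  row 16 [10000]: (0 XOR ((NOT 1 AND 0) XOR (0 XOR 0))) -> 0
  row 17 [10001]: (0 XOR ((NOT 1 AND 0) XOR (1 XOR 0))) -> 1
  row 18 [10010]: (0 XOR ((NOT 1 AND 0) XOR (0 XOR 0))) -> 0
  row 19 [10011]: (0 XOR ((NOT 1 AND 0) XOR (1 XOR 0))) -> 1
  row 20 [10100]: (1 XOR ((NOT 1 AND 1) XOR (0 XOR 0))) -> 1
  row 21 [10101]: (1 XOR ((NOT 1 AND 1) XOR (1 XOR 0))) -> 0
  row 22 [10110]: (1 XOR ((NOT 1 AND 1) XOR (0 XOR 0))) -> 1
  row 23 [10111]: (1 XOR ((NOT 1 AND 1) XOR (1 XOR 0))) -> 0
  row 24 [11000]: (0 XOR ((NOT 1 AND 0) XOR (0 XOR 1))) -> 1
  row 25 [11001]: (0 XOR ((NOT 1 AND 0) XOR (1 XOR 1))) -> 0
  row 26 [11010]: (0 XOR ((NOT 1 AND 0) XOR (0 XOR 1))) -> 1
  row 27 [11011]: (0 XOR ((NOT 1 AND 0) XOR (1 XOR 1))) -> 0
  row 28 [11100]: (1 XOR ((NOT 1 AND 1) XOR (0 XOR 1))) -> 0
  row 29 [11101]: (1 XOR ((NOT 1 AND 1) XOR (1 XOR 1))) -> 1
  row 30 [11110]: (1 XOR ((NOT 1 AND 1) XOR (0 XOR 1))) -> 0
  row 31 [11111]: (1 XOR ((NOT 1 AND 1) XOR (1 XOR 1))) -> 1
Full result column, 4 rows per line (a,b,c fixed per line; d,e runs 00..11 left to right):
  rows 0-3 [a,b,c=000]: 0101  = hex 5
  rows 4-7 [a,b,c=001]: 0101  = hex 5
  rows 8-11 [a,b,c=010]: 1010  = hex A
  rows 12-15 [a,b,c=011]: 1010  = hex A
  rows 16-19 [a,b,c=100]: 0101  = hex 5
  rows 20-23 [a,b,c=101]: 1010  = hex A
  rows 24-27 [a,b,c=110]: 1010  = hex A
  rows 28-31 [a,b,c=111]: 0101  = hex 5
Output column (row 0 .. row 31) = 01010101101010100101101010100101
Output column grouped in 4s = 0101 0101 1010 1010 0101 1010 1010 0101 = 0x55AA5AA5
Convert to decimal digit by digit (value = value*16 + digit):
  5 -> 5
  5*16 + 5 = 85
  85*16 + 10 (A) = 1370
  1370*16 + 10 (A) = 21930
  21930*16 + 5 = 350885
  350885*16 + 10 (A) = 5614170
  5614170*16 + 10 (A) = 89826730
  89826730*16 + 5 = 1437227685
Decimal = 1437227685

1437227685


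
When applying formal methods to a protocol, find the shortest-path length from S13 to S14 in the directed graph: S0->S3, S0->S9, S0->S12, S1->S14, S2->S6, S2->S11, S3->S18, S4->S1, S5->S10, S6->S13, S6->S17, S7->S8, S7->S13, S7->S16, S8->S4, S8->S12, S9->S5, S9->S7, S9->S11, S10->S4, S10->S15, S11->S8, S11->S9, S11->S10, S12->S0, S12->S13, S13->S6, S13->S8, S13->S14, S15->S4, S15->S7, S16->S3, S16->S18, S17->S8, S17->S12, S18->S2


BFS layer-by-layer from S13:
  dist 0: {S13}
  dist 1: {S6, S8, S14}
  -> S14 reached at distance 1
Shortest path length = 1

1


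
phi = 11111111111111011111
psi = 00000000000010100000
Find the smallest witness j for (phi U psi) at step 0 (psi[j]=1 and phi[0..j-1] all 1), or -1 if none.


(phi U psi) at 0: need smallest j with psi[j]=1 and phi[i]=1 for all i in [0,j).
Scan from step 0:
  step 0: phi=1, psi=0 -> continue
  step 1: phi=1, psi=0 -> continue
  step 2: phi=1, psi=0 -> continue
  step 3: phi=1, psi=0 -> continue
  step 12: psi=1 and phi held for [0,12) -> witness found
Witness step = 12

12


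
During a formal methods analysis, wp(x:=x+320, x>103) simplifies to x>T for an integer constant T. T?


Formula: wp(x:=E, P) = P[E/x] (substitute E for x in postcondition)
Step 1: Postcondition: x>103
Step 2: Substitute x+320 for x: x+320>103
Step 3: Solve for x: x > 103-320 = -217

-217


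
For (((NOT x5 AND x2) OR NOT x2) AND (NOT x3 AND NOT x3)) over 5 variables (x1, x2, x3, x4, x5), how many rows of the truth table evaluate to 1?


Formula: (((NOT x5 AND x2) OR NOT x2) AND (NOT x3 AND NOT x3)) over 5 vars (32 rows)
Evaluate each row (x1, x2, x3, x4, x5 as bits, MSB first):
  row 0 [00000]: (((NOT 0 AND 0) OR NOT 0) AND (NOT 0 AND NOT 0)) -> 1
  row 1 [00001]: (((NOT 1 AND 0) OR NOT 0) AND (NOT 0 AND NOT 0)) -> 1
  row 2 [00010]: (((NOT 0 AND 0) OR NOT 0) AND (NOT 0 AND NOT 0)) -> 1
  row 3 [00011]: (((NOT 1 AND 0) OR NOT 0) AND (NOT 0 AND NOT 0)) -> 1
  row 4 [00100]: (((NOT 0 AND 0) OR NOT 0) AND (NOT 1 AND NOT 1)) -> 0
  row 5 [00101]: (((NOT 1 AND 0) OR NOT 0) AND (NOT 1 AND NOT 1)) -> 0
  row 6 [00110]: (((NOT 0 AND 0) OR NOT 0) AND (NOT 1 AND NOT 1)) -> 0
  row 7 [00111]: (((NOT 1 AND 0) OR NOT 0) AND (NOT 1 AND NOT 1)) -> 0
  row 8 [01000]: (((NOT 0 AND 1) OR NOT 1) AND (NOT 0 AND NOT 0)) -> 1
  row 9 [01001]: (((NOT 1 AND 1) OR NOT 1) AND (NOT 0 AND NOT 0)) -> 0
  row 10 [01010]: (((NOT 0 AND 1) OR NOT 1) AND (NOT 0 AND NOT 0)) -> 1
  row 11 [01011]: (((NOT 1 AND 1) OR NOT 1) AND (NOT 0 AND NOT 0)) -> 0
  row 12 [01100]: (((NOT 0 AND 1) OR NOT 1) AND (NOT 1 AND NOT 1)) -> 0
  row 13 [01101]: (((NOT 1 AND 1) OR NOT 1) AND (NOT 1 AND NOT 1)) -> 0
  row 14 [01110]: (((NOT 0 AND 1) OR NOT 1) AND (NOT 1 AND NOT 1)) -> 0
  row 15 [01111]: (((NOT 1 AND 1) OR NOT 1) AND (NOT 1 AND NOT 1)) -> 0
  row 16 [10000]: (((NOT 0 AND 0) OR NOT 0) AND (NOT 0 AND NOT 0)) -> 1
  row 17 [10001]: (((NOT 1 AND 0) OR NOT 0) AND (NOT 0 AND NOT 0)) -> 1
  row 18 [10010]: (((NOT 0 AND 0) OR NOT 0) AND (NOT 0 AND NOT 0)) -> 1
  row 19 [10011]: (((NOT 1 AND 0) OR NOT 0) AND (NOT 0 AND NOT 0)) -> 1
  row 20 [10100]: (((NOT 0 AND 0) OR NOT 0) AND (NOT 1 AND NOT 1)) -> 0
  row 21 [10101]: (((NOT 1 AND 0) OR NOT 0) AND (NOT 1 AND NOT 1)) -> 0
  row 22 [10110]: (((NOT 0 AND 0) OR NOT 0) AND (NOT 1 AND NOT 1)) -> 0
  row 23 [10111]: (((NOT 1 AND 0) OR NOT 0) AND (NOT 1 AND NOT 1)) -> 0
  row 24 [11000]: (((NOT 0 AND 1) OR NOT 1) AND (NOT 0 AND NOT 0)) -> 1
  row 25 [11001]: (((NOT 1 AND 1) OR NOT 1) AND (NOT 0 AND NOT 0)) -> 0
  row 26 [11010]: (((NOT 0 AND 1) OR NOT 1) AND (NOT 0 AND NOT 0)) -> 1
  row 27 [11011]: (((NOT 1 AND 1) OR NOT 1) AND (NOT 0 AND NOT 0)) -> 0
  row 28 [11100]: (((NOT 0 AND 1) OR NOT 1) AND (NOT 1 AND NOT 1)) -> 0
  row 29 [11101]: (((NOT 1 AND 1) OR NOT 1) AND (NOT 1 AND NOT 1)) -> 0
  row 30 [11110]: (((NOT 0 AND 1) OR NOT 1) AND (NOT 1 AND NOT 1)) -> 0
  row 31 [11111]: (((NOT 1 AND 1) OR NOT 1) AND (NOT 1 AND NOT 1)) -> 0
Full result column, 8 rows per line (x1,x2 fixed per line; x3,x4,x5 runs 000..111 left to right):
  rows 0-7 [x1,x2=00]: 11110000  (ones: 4)
  rows 8-15 [x1,x2=01]: 10100000  (ones: 2)
  rows 16-23 [x1,x2=10]: 11110000  (ones: 4)
  rows 24-31 [x1,x2=11]: 10100000  (ones: 2)
Count of 1-rows = 4+2+4+2 = 12

12


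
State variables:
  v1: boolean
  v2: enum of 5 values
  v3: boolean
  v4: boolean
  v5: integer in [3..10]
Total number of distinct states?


State space = product of domain sizes of all variables.
Domain sizes:
  v1 (boolean): 2
  v2 (enum of 5 values): 5
  v3 (boolean): 2
  v4 (boolean): 2
  v5 (integer in [3..10]): 8
Product = 2 * 5 * 2 * 2 * 8 = 320

320


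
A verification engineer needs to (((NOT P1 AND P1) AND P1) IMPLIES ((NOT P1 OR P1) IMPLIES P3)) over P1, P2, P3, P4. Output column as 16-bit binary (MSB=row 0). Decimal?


Formula: (((NOT P1 AND P1) AND P1) IMPLIES ((NOT P1 OR P1) IMPLIES P3)) over P1, P2, P3, P4 (16 rows)
Evaluate each row (bits = P1,P2,P3,P4, MSB first):
  row 0 [0000]: (((NOT 0 AND 0) AND 0) IMPLIES ((NOT 0 OR 0) IMPLIES 0)) -> 1
  row 1 [0001]: (((NOT 0 AND 0) AND 0) IMPLIES ((NOT 0 OR 0) IMPLIES 0)) -> 1
  row 2 [0010]: (((NOT 0 AND 0) AND 0) IMPLIES ((NOT 0 OR 0) IMPLIES 1)) -> 1
  row 3 [0011]: (((NOT 0 AND 0) AND 0) IMPLIES ((NOT 0 OR 0) IMPLIES 1)) -> 1
  row 4 [0100]: (((NOT 0 AND 0) AND 0) IMPLIES ((NOT 0 OR 0) IMPLIES 0)) -> 1
  row 5 [0101]: (((NOT 0 AND 0) AND 0) IMPLIES ((NOT 0 OR 0) IMPLIES 0)) -> 1
  row 6 [0110]: (((NOT 0 AND 0) AND 0) IMPLIES ((NOT 0 OR 0) IMPLIES 1)) -> 1
  row 7 [0111]: (((NOT 0 AND 0) AND 0) IMPLIES ((NOT 0 OR 0) IMPLIES 1)) -> 1
  row 8 [1000]: (((NOT 1 AND 1) AND 1) IMPLIES ((NOT 1 OR 1) IMPLIES 0)) -> 1
  row 9 [1001]: (((NOT 1 AND 1) AND 1) IMPLIES ((NOT 1 OR 1) IMPLIES 0)) -> 1
  row 10 [1010]: (((NOT 1 AND 1) AND 1) IMPLIES ((NOT 1 OR 1) IMPLIES 1)) -> 1
  row 11 [1011]: (((NOT 1 AND 1) AND 1) IMPLIES ((NOT 1 OR 1) IMPLIES 1)) -> 1
  row 12 [1100]: (((NOT 1 AND 1) AND 1) IMPLIES ((NOT 1 OR 1) IMPLIES 0)) -> 1
  row 13 [1101]: (((NOT 1 AND 1) AND 1) IMPLIES ((NOT 1 OR 1) IMPLIES 0)) -> 1
  row 14 [1110]: (((NOT 1 AND 1) AND 1) IMPLIES ((NOT 1 OR 1) IMPLIES 1)) -> 1
  row 15 [1111]: (((NOT 1 AND 1) AND 1) IMPLIES ((NOT 1 OR 1) IMPLIES 1)) -> 1
Full result column, 4 rows per line (P1,P2 fixed per line; P3,P4 runs 00..11 left to right):
  rows 0-3 [P1,P2=00]: 1111  = hex F
  rows 4-7 [P1,P2=01]: 1111  = hex F
  rows 8-11 [P1,P2=10]: 1111  = hex F
  rows 12-15 [P1,P2=11]: 1111  = hex F
Output column (row 0 .. row 15) = 1111111111111111
Output column grouped in 4s = 1111 1111 1111 1111 = 0xFFFF
Convert to decimal digit by digit (value = value*16 + digit):
  F -> 15
  15*16 + 15 (F) = 255
  255*16 + 15 (F) = 4095
  4095*16 + 15 (F) = 65535
Decimal = 65535

65535


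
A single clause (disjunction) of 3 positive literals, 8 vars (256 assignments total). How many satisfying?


Step 1: Total=2^8=256
Step 2: Unsat when all 3 false: 2^5=32
Step 3: Sat=256-32=224

224


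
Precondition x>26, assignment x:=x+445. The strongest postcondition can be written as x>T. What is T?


Formula: sp(P, x:=E) = exists old_x. (x = E[old_x/x]) AND P[old_x/x] (old_x is the value of x before the assignment; eliminate old_x by solving x = E[old_x/x] for old_x)
Step 1: Precondition P: x>26, i.e. old_x > 26
Step 2: Assignment gives x = old_x + 445, so old_x = x - 445
Step 3: Substitute into P: x - 445 > 26
Step 4: Simplify: x > 26+445 = 471

471


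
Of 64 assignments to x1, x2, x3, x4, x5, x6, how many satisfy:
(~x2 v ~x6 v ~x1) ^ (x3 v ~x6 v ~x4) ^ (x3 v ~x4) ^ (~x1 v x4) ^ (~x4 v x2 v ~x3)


CNF with 5 clauses over 6 vars (64 assignments).
An assignment satisfies CNF iff every clause has >=1 true literal.
Check each row (bits = x1,x2,x3,x4,x5,x6; clause T/F shown):
  row 0 [000000]: clauses=TTTTT -> 1
  row 1 [000001]: clauses=TTTTT -> 1
  row 2 [000010]: clauses=TTTTT -> 1
  row 3 [000011]: clauses=TTTTT -> 1
  row 4 [000100]: clauses=TTFTT -> 0
  (every remaining row is evaluated the same way; all 64 results are listed next)
Full result column, 8 rows per line (x1,x2,x3 fixed per line; x4,x5,x6 runs 000..111 left to right):
  rows 0-7 [x1,x2,x3=000]: 11110000  (ones: 4)
  rows 8-15 [x1,x2,x3=001]: 11110000  (ones: 4)
  rows 16-23 [x1,x2,x3=010]: 11110000  (ones: 4)
  rows 24-31 [x1,x2,x3=011]: 11111111  (ones: 8)
  rows 32-39 [x1,x2,x3=100]: 00000000  (ones: 0)
  rows 40-47 [x1,x2,x3=101]: 00000000  (ones: 0)
  rows 48-55 [x1,x2,x3=110]: 00000000  (ones: 0)
  rows 56-63 [x1,x2,x3=111]: 00001010  (ones: 2)
Satisfying assignments = 4+4+4+8+0+0+0+2 = 22

22


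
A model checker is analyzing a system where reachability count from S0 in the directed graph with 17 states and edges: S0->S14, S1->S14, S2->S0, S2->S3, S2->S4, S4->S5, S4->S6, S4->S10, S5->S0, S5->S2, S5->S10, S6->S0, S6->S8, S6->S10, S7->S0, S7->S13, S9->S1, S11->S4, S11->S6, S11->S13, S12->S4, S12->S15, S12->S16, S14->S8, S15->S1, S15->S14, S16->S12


BFS from S0:
  layer 0: {S0}
  layer 1: {S14}
  layer 2: {S8}
Reachable set: {S0, S8, S14}
Count = 3

3


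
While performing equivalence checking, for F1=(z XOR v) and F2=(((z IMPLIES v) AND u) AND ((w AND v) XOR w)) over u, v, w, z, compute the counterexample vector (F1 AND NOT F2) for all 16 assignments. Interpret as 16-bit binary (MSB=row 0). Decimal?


F1 = (z XOR v)
F2 = (((z IMPLIES v) AND u) AND ((w AND v) XOR w))
Counterexample to F1=>F2 is where F1=1 and F2=0.
Evaluate each row (bits = u,v,w,z, MSB first):
  row 0 [0000]: F1=0 F2=0 -> F1&~F2 -> 0
  row 1 [0001]: F1=1 F2=0 -> F1&~F2 -> 1
  row 2 [0010]: F1=0 F2=0 -> F1&~F2 -> 0
  row 3 [0011]: F1=1 F2=0 -> F1&~F2 -> 1
  row 4 [0100]: F1=1 F2=0 -> F1&~F2 -> 1
  row 5 [0101]: F1=0 F2=0 -> F1&~F2 -> 0
  row 6 [0110]: F1=1 F2=0 -> F1&~F2 -> 1
  row 7 [0111]: F1=0 F2=0 -> F1&~F2 -> 0
  row 8 [1000]: F1=0 F2=0 -> F1&~F2 -> 0
  row 9 [1001]: F1=1 F2=0 -> F1&~F2 -> 1
  row 10 [1010]: F1=0 F2=1 -> F1&~F2 -> 0
  row 11 [1011]: F1=1 F2=0 -> F1&~F2 -> 1
  row 12 [1100]: F1=1 F2=0 -> F1&~F2 -> 1
  row 13 [1101]: F1=0 F2=0 -> F1&~F2 -> 0
  row 14 [1110]: F1=1 F2=0 -> F1&~F2 -> 1
  row 15 [1111]: F1=0 F2=0 -> F1&~F2 -> 0
Full result column, 4 rows per line (u,v fixed per line; w,z runs 00..11 left to right):
  rows 0-3 [u,v=00]: 0101  = hex 5
  rows 4-7 [u,v=01]: 1010  = hex A
  rows 8-11 [u,v=10]: 0101  = hex 5
  rows 12-15 [u,v=11]: 1010  = hex A
Counterexample vector (row 0 .. row 15) = 0101101001011010
Output column grouped in 4s = 0101 1010 0101 1010 = 0x5A5A
Convert to decimal digit by digit (value = value*16 + digit):
  5 -> 5
  5*16 + 10 (A) = 90
  90*16 + 5 = 1445
  1445*16 + 10 (A) = 23130
Decimal = 23130

23130


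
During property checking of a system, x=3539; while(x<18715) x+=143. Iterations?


Step 1: x goes from 3539 toward 18715 by 143; the body runs while x<18715, so iterations = ceil((bound-start)/step)
Step 2: Distance=15176
Step 3: ceil(15176/143)=107

107


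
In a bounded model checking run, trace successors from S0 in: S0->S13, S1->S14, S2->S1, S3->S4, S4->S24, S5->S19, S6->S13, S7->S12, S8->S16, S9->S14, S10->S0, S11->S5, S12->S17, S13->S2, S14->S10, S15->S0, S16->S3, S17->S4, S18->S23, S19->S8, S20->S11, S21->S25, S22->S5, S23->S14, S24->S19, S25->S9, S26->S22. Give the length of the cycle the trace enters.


Trace from S0 until a state repeats:
  S0 -> S13 -> S2 -> S1 -> S14 -> S10 -> S0
S0 first seen at step 0, revisited at step 6.
Cycle length = 6 - 0 = 6

6


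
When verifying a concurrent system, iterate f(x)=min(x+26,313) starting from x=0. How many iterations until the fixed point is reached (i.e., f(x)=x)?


Step 1: x=0, cap=313, increment=26
Step 2: x grows by 26 each step until capped at 313; fixed point is x=313
Step 3: iterations = ceil(313/26) = 13

13


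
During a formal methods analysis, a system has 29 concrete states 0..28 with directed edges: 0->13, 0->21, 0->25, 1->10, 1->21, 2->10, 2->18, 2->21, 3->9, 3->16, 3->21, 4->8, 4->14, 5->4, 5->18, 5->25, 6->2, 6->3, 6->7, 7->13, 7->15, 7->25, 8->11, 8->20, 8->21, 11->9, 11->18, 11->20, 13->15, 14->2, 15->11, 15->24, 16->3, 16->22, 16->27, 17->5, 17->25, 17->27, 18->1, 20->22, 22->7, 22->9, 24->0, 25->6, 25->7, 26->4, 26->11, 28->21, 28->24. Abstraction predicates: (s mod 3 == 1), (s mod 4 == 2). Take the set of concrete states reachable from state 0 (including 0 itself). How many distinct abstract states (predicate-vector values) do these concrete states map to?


BFS from 0:
Concrete reachable: {0, 1, 2, 3, 6, 7, 9, 10, 11, 13, 15, 16, 18, 20, 21, 22, 24, 25, 27}
Abstract via predicates (s mod 3 == 1), (s mod 4 == 2):
  (0,0) <- {0, 3, 9, 11, 15, 20, 21, 24, 27}
  (0,1) <- {2, 6, 18}
  (1,0) <- {1, 7, 13, 16, 25}
  (1,1) <- {10, 22}
Distinct abstract states = 4

4
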